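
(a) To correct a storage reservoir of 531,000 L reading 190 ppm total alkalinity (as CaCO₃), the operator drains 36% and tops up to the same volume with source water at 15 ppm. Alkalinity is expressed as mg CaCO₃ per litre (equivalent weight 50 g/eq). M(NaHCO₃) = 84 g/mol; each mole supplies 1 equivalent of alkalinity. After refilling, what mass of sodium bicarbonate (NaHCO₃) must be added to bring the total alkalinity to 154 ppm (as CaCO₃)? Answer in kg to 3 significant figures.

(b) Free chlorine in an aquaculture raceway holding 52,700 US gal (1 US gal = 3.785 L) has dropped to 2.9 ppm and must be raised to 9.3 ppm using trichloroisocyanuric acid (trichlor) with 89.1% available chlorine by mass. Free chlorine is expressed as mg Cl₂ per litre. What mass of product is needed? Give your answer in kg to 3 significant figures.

(a) 24.1 kg; (b) 1.43 kg

(a) After draining 36% and refilling: 190 × 0.64 + 15 × 0.36 = 127 ppm.
(a) Deficit to target: 154 − 127 = 27 mg/L.
(a) As CaCO₃: 27 mg/L × 531,000 L = 14,340 g; ÷ 50 g/eq ÷ 1 = 286.7 mol NaHCO₃.
(a) Mass: 286.7 × 84 = 24,090 g.

(b) Volume: 52,700 US gal × 3.785 L/gal = 199,470 L.
(b) Chlorine deficit: 9.3 − 2.9 = 6.4 ppm = 6.4 mg/L as Cl₂.
(b) Cl₂ equivalent needed: 6.4 mg/L × 199,470 L = 1,277,000 mg = 1277 g.
(b) Product at 89.1% available chlorine: 1277 / 0.891 = 1433 g.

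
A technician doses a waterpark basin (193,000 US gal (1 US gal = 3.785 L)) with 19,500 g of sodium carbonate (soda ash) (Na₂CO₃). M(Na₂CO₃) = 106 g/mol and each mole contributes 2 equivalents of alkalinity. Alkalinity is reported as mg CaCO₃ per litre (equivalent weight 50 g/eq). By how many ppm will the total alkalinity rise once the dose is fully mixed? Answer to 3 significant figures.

Volume: 193,000 US gal × 3.785 L/gal = 730,505 L.
Moles of Na₂CO₃: 19,500 g ÷ 106 g/mol = 184 mol → 367.9 eq of alkalinity.
As CaCO₃: 367.9 eq × 50 g/eq = 18,400 g.
Rise: 18,400 g / 730,505 L × 1000 = 25.18 mg/L.

25.2 ppm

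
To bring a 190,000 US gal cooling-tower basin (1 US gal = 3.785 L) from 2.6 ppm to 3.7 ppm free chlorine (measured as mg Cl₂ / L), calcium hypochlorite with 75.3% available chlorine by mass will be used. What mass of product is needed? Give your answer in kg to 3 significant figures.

Volume: 190,000 US gal × 3.785 L/gal = 719,150 L.
Chlorine deficit: 3.7 − 2.6 = 1.1 ppm = 1.1 mg/L as Cl₂.
Cl₂ equivalent needed: 1.1 mg/L × 719,150 L = 791,100 mg = 791.1 g.
Product at 75.3% available chlorine: 791.1 / 0.753 = 1051 g.

1.05 kg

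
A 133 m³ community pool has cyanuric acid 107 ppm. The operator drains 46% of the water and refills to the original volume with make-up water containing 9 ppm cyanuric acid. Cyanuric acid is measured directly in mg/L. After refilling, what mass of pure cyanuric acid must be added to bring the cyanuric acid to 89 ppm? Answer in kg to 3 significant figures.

3.60 kg

Volume: 133 m³ = 133,000 L.
After draining 46% and refilling: 107 × 0.54 + 9 × 0.46 = 61.92 ppm.
Deficit to target: 89 − 61.92 = 27.08 mg/L.
Mass: 27.08 mg/L × 133,000 L = 3602 g cyanuric acid.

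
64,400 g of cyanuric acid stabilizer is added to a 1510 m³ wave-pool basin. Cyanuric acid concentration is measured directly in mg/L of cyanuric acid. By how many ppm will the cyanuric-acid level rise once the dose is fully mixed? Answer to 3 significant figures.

42.6 ppm

Volume: 1510 m³ = 1,510,000 L.
Rise: 64,400 g / 1,510,000 L × 1000 = 42.65 mg/L.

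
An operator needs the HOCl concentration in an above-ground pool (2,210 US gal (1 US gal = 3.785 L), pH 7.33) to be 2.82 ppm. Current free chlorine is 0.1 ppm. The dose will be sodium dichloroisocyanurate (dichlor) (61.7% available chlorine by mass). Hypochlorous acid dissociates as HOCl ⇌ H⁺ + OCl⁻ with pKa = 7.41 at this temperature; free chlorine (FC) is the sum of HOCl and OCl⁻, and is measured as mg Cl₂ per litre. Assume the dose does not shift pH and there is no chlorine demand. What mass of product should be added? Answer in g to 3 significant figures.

Volume: 2,210 US gal × 3.785 L/gal = 8,365 L.
[OCl⁻]/[HOCl] = 10^(pH − pKa) = 10^(7.33 − 7.41) = 0.8318; fraction as HOCl = 1/(1 + 0.8318) = 0.5459.
Free chlorine required for 2.82 ppm HOCl: 2.82 / 0.5459 = 5.166 ppm.
FC to add: 5.166 − 0.1 = 5.066 mg/L as Cl₂.
Cl₂ equivalent: 5.066 mg/L × 8,365 L = 42.37 g.
Product at 61.7% available Cl: 42.37 / 0.617 = 68.68 g.

68.7 g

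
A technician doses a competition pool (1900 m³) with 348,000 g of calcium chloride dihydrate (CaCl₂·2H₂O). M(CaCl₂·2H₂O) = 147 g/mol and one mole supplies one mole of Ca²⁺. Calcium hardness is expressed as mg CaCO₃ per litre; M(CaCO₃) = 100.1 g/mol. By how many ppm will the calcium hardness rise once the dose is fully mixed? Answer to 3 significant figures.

125 ppm

Volume: 1900 m³ = 1,900,000 L.
Moles of Ca²⁺: 348,000 g ÷ 147 g/mol = 2367 mol.
As CaCO₃: 2367 mol × 100.1 g/mol = 237,000 g.
Rise: 237,000 g / 1,900,000 L × 1000 = 124.7 mg/L.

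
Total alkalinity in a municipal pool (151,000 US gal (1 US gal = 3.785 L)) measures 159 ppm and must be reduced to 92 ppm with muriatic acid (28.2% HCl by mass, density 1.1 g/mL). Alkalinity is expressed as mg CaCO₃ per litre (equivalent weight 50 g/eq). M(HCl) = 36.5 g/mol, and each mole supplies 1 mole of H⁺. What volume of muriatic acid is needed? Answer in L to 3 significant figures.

90.1 L

Volume: 151,000 US gal × 3.785 L/gal = 571,535 L.
Alkalinity to neutralize: (159 − 92) = 67 mg/L as CaCO₃ × 571,535 L = 38,290 g as CaCO₃.
Equivalents of H⁺ required: 38,290 ÷ 50 g/eq = 765.9 eq = 765.9 mol HCl.
Mass of HCl: 765.9 × 36.5 = 27,950 g.
Mass of 28.2% solution: 27,950 / 0.282 = 99,130 g.
Volume: 99,130 g ÷ 1.1 g/mL = 90,120 mL.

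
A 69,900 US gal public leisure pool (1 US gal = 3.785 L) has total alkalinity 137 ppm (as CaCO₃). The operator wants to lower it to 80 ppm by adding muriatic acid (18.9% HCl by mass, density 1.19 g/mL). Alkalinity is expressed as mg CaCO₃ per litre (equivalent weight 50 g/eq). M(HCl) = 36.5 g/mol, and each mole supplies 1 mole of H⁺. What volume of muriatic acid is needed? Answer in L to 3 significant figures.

48.9 L

Volume: 69,900 US gal × 3.785 L/gal = 264,572 L.
Alkalinity to neutralize: (137 − 80) = 57 mg/L as CaCO₃ × 264,572 L = 15,080 g as CaCO₃.
Equivalents of H⁺ required: 15,080 ÷ 50 g/eq = 301.6 eq = 301.6 mol HCl.
Mass of HCl: 301.6 × 36.5 = 11,010 g.
Mass of 18.9% solution: 11,010 / 0.189 = 58,250 g.
Volume: 58,250 g ÷ 1.19 g/mL = 48,950 mL.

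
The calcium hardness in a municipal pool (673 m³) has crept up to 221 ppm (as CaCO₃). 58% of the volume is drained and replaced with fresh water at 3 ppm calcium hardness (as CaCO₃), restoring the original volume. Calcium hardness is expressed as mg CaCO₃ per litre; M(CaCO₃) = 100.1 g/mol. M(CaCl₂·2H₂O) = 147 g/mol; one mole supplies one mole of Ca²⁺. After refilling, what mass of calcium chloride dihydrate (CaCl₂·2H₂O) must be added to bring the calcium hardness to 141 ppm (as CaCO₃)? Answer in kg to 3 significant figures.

45.9 kg

Volume: 673 m³ = 673,000 L.
After draining 58% and refilling: 221 × 0.42 + 3 × 0.58 = 94.56 ppm.
Deficit to target: 141 − 94.56 = 46.44 mg/L.
As CaCO₃: 46.44 mg/L × 673,000 L = 31,250 g; ÷ 100.1 = 312.2 mol Ca²⁺.
Mass: 312.2 × 147 = 45,900 g.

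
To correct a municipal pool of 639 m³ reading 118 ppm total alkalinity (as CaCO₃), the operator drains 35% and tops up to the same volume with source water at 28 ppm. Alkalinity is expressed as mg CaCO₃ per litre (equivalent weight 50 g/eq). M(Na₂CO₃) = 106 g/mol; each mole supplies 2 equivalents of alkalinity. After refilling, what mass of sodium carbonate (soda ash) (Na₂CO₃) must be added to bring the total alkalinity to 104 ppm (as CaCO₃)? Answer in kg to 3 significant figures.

11.9 kg

Volume: 639 m³ = 639,000 L.
After draining 35% and refilling: 118 × 0.65 + 28 × 0.35 = 86.5 ppm.
Deficit to target: 104 − 86.5 = 17.5 mg/L.
As CaCO₃: 17.5 mg/L × 639,000 L = 11,180 g; ÷ 50 g/eq ÷ 2 = 111.8 mol Na₂CO₃.
Mass: 111.8 × 106 = 11,850 g.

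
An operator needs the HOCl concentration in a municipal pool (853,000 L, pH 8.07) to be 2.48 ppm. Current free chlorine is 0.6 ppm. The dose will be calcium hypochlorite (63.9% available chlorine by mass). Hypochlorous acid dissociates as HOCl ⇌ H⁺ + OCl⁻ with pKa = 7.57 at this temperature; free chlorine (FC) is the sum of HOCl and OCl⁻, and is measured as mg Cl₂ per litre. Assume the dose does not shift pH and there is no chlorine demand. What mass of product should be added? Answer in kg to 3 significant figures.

13.0 kg

[OCl⁻]/[HOCl] = 10^(pH − pKa) = 10^(8.07 − 7.57) = 3.162; fraction as HOCl = 1/(1 + 3.162) = 0.2403.
Free chlorine required for 2.48 ppm HOCl: 2.48 / 0.2403 = 10.32 ppm.
FC to add: 10.32 − 0.6 = 9.722 mg/L as Cl₂.
Cl₂ equivalent: 9.722 mg/L × 853,000 L = 8293 g.
Product at 63.9% available Cl: 8293 / 0.639 = 12,980 g.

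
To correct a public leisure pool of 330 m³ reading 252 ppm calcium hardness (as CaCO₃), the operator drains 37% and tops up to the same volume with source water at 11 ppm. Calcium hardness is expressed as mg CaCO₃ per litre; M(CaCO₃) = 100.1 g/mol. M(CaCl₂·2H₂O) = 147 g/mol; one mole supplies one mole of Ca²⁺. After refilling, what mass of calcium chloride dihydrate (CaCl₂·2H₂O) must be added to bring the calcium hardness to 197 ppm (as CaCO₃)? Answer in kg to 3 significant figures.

16.6 kg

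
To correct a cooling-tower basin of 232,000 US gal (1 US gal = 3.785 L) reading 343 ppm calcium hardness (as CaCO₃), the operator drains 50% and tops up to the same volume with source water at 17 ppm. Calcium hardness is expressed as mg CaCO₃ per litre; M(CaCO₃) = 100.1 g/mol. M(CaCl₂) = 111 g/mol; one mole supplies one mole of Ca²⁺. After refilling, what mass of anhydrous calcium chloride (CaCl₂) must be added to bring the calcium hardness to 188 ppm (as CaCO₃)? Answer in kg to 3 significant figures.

7.79 kg

Volume: 232,000 US gal × 3.785 L/gal = 878,120 L.
After draining 50% and refilling: 343 × 0.50 + 17 × 0.50 = 180 ppm.
Deficit to target: 188 − 180 = 8 mg/L.
As CaCO₃: 8 mg/L × 878,120 L = 7025 g; ÷ 100.1 = 70.18 mol Ca²⁺.
Mass: 70.18 × 111 = 7790 g.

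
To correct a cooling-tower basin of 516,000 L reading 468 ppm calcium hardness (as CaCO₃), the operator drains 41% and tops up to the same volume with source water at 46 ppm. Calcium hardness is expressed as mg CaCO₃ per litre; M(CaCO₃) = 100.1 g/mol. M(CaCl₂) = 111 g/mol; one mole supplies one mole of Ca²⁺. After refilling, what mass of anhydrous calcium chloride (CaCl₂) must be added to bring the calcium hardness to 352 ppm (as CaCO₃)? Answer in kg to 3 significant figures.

After draining 41% and refilling: 468 × 0.59 + 46 × 0.41 = 294.98 ppm.
Deficit to target: 352 − 294.98 = 57.02 mg/L.
As CaCO₃: 57.02 mg/L × 516,000 L = 29,420 g; ÷ 100.1 = 293.9 mol Ca²⁺.
Mass: 293.9 × 111 = 32,630 g.

32.6 kg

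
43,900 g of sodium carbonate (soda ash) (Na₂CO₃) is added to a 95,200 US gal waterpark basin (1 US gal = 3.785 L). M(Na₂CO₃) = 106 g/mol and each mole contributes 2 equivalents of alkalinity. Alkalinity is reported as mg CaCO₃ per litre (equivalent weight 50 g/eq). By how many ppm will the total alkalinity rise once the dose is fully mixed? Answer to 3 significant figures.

115 ppm

Volume: 95,200 US gal × 3.785 L/gal = 360,332 L.
Moles of Na₂CO₃: 43,900 g ÷ 106 g/mol = 414.2 mol → 828.3 eq of alkalinity.
As CaCO₃: 828.3 eq × 50 g/eq = 41,420 g.
Rise: 41,420 g / 360,332 L × 1000 = 114.9 mg/L.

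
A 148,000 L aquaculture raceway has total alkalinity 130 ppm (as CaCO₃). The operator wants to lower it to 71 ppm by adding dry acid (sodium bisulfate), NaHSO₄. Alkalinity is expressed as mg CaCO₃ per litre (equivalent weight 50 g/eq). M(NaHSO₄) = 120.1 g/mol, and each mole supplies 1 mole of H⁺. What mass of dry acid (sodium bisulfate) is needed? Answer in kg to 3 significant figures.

21.0 kg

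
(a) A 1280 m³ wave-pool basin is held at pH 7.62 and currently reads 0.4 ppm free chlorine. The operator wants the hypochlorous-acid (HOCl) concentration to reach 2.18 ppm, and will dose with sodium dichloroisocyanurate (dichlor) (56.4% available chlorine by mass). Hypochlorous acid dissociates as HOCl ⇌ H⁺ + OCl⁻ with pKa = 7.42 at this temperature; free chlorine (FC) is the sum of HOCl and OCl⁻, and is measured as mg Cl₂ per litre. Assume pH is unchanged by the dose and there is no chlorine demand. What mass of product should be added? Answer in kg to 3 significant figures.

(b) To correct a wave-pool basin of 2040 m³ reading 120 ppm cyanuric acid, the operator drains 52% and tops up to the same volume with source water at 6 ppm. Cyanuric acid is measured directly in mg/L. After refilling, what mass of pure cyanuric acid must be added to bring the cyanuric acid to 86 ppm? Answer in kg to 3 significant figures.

(a) 11.9 kg; (b) 51.6 kg

(a) Volume: 1280 m³ = 1,280,000 L.
(a) [OCl⁻]/[HOCl] = 10^(pH − pKa) = 10^(7.62 − 7.42) = 1.585; fraction as HOCl = 1/(1 + 1.585) = 0.3869.
(a) Free chlorine required for 2.18 ppm HOCl: 2.18 / 0.3869 = 5.635 ppm.
(a) FC to add: 5.635 − 0.4 = 5.235 mg/L as Cl₂.
(a) Cl₂ equivalent: 5.235 mg/L × 1,280,000 L = 6701 g.
(a) Product at 56.4% available Cl: 6701 / 0.564 = 11,880 g.

(b) Volume: 2040 m³ = 2,040,000 L.
(b) After draining 52% and refilling: 120 × 0.48 + 6 × 0.52 = 60.72 ppm.
(b) Deficit to target: 86 − 60.72 = 25.28 mg/L.
(b) Mass: 25.28 mg/L × 2,040,000 L = 51,570 g cyanuric acid.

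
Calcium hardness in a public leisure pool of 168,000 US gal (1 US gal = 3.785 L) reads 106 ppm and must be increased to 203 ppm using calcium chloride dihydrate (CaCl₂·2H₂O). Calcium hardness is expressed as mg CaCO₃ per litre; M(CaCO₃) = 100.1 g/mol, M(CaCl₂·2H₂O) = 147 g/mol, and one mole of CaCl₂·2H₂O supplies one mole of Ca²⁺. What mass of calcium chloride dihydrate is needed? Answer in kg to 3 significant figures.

Volume: 168,000 US gal × 3.785 L/gal = 635,880 L.
Hardness to add: (203 − 106) = 97 mg/L as CaCO₃ × 635,880 L = 61,680 g as CaCO₃.
Moles of Ca²⁺ (1 mol Ca²⁺ ≡ 1 mol CaCO₃): 61,680 / 100.1 g/mol = 616.2 mol.
Mass of CaCl₂·2H₂O: 616.2 × 147 = 90,580 g.

90.6 kg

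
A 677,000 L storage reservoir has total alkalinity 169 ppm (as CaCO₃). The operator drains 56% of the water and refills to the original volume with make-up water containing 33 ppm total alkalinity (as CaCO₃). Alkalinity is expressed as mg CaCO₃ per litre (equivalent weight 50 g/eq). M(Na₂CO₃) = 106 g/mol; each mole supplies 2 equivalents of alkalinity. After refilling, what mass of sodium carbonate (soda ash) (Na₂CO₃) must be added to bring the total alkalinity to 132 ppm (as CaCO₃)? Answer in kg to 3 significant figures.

28.1 kg

After draining 56% and refilling: 169 × 0.44 + 33 × 0.56 = 92.84 ppm.
Deficit to target: 132 − 92.84 = 39.16 mg/L.
As CaCO₃: 39.16 mg/L × 677,000 L = 26,510 g; ÷ 50 g/eq ÷ 2 = 265.1 mol Na₂CO₃.
Mass: 265.1 × 106 = 28,100 g.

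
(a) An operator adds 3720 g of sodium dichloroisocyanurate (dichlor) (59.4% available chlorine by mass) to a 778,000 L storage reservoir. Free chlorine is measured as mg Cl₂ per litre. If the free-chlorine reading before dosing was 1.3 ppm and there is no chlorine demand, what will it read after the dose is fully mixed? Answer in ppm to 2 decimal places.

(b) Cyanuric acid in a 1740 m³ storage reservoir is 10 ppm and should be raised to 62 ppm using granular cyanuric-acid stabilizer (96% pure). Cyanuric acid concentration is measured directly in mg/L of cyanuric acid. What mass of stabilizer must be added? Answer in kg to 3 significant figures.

(a) 4.14 ppm; (b) 94.2 kg

(a) Available chlorine delivered: 3720 g × 0.594 = 2210 g as Cl₂.
(a) Concentration rise: 2210 g / 778,000 L = 2.84 mg/L = 2.84 ppm.
(a) Final FC: 1.3 + 2.84 = 4.14 ppm.

(b) Volume: 1740 m³ = 1,740,000 L.
(b) CYA to add: (62 − 10) = 52 mg/L × 1,740,000 L = 90,480 g cyanuric acid.
(b) At 96% purity: 90,480 / 0.96 = 94,250 g product.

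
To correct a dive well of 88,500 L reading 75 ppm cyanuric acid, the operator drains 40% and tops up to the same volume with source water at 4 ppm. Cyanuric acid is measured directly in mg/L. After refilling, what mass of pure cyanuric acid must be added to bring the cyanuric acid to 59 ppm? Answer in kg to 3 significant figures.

After draining 40% and refilling: 75 × 0.60 + 4 × 0.40 = 46.6 ppm.
Deficit to target: 59 − 46.6 = 12.4 mg/L.
Mass: 12.4 mg/L × 88,500 L = 1097 g cyanuric acid.

1.10 kg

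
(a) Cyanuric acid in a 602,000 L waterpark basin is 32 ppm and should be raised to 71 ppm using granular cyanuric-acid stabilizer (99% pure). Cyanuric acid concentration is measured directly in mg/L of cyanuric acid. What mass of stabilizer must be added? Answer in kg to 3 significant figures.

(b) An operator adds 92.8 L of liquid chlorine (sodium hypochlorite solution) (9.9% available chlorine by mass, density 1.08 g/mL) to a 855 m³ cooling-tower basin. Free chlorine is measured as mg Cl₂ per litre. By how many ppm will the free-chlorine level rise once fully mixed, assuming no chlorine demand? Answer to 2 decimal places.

(a) CYA to add: (71 − 32) = 39 mg/L × 602,000 L = 23,480 g cyanuric acid.
(a) At 99% purity: 23,480 / 0.99 = 23,720 g product.

(b) Volume: 855 m³ = 855,000 L.
(b) Mass of solution: 92.8 L × 1000 mL/L × 1.08 g/mL = 100,200 g.
(b) Available chlorine delivered: 100,200 g × 0.099 = 9922 g as Cl₂.
(b) Concentration rise: 9922 g / 855,000 L = 11.6 mg/L = 11.60 ppm.

(a) 23.7 kg; (b) 11.60 ppm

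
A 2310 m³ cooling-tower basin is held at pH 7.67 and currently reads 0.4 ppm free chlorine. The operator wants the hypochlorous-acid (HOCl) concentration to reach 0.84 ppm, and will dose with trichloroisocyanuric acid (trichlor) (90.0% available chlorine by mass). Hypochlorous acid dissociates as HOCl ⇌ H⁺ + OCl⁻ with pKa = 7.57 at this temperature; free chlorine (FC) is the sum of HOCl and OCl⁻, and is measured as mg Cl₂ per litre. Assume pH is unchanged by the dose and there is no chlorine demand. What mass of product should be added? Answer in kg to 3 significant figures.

3.84 kg

Volume: 2310 m³ = 2,310,000 L.
[OCl⁻]/[HOCl] = 10^(pH − pKa) = 10^(7.67 − 7.57) = 1.259; fraction as HOCl = 1/(1 + 1.259) = 0.4427.
Free chlorine required for 0.84 ppm HOCl: 0.84 / 0.4427 = 1.897 ppm.
FC to add: 1.897 − 0.4 = 1.497 mg/L as Cl₂.
Cl₂ equivalent: 1.497 mg/L × 2,310,000 L = 3459 g.
Product at 90.0% available Cl: 3459 / 0.9 = 3844 g.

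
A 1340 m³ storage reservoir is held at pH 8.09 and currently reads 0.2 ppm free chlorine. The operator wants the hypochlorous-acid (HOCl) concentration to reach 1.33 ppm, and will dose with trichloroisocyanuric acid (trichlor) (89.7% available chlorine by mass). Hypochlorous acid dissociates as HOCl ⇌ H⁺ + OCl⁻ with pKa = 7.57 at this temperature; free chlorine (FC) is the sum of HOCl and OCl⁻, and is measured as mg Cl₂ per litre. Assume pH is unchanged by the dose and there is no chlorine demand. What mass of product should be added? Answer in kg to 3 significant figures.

Volume: 1340 m³ = 1,340,000 L.
[OCl⁻]/[HOCl] = 10^(pH − pKa) = 10^(8.09 − 7.57) = 3.311; fraction as HOCl = 1/(1 + 3.311) = 0.2319.
Free chlorine required for 1.33 ppm HOCl: 1.33 / 0.2319 = 5.734 ppm.
FC to add: 5.734 − 0.2 = 5.534 mg/L as Cl₂.
Cl₂ equivalent: 5.534 mg/L × 1,340,000 L = 7416 g.
Product at 89.7% available Cl: 7416 / 0.897 = 8267 g.

8.27 kg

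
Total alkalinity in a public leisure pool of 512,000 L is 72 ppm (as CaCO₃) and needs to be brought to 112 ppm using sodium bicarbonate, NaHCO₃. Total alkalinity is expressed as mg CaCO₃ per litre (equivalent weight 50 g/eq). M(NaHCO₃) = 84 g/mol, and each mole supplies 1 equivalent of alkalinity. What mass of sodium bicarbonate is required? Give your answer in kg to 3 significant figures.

Alkalinity to add: (112 − 72) = 40 mg/L as CaCO₃ × 512,000 L = 20,480 g as CaCO₃.
Equivalents: 20,480 g ÷ 50 g/eq = 409.6 eq.
NaHCO₃ supplies 1 eq per mole → 409.6 mol.
Mass: 409.6 mol × 84 g/mol = 34,410 g.

34.4 kg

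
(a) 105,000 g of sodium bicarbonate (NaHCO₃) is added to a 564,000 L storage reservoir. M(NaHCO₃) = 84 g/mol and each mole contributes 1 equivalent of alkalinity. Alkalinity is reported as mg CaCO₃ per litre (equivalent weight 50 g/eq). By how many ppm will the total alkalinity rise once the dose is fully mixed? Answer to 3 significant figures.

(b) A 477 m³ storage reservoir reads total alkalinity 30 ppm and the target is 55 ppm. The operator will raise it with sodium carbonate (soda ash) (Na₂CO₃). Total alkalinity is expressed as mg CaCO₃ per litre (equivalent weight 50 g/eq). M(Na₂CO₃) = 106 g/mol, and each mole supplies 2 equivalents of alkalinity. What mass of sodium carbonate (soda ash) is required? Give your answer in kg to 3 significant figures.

(a) 111 ppm; (b) 12.6 kg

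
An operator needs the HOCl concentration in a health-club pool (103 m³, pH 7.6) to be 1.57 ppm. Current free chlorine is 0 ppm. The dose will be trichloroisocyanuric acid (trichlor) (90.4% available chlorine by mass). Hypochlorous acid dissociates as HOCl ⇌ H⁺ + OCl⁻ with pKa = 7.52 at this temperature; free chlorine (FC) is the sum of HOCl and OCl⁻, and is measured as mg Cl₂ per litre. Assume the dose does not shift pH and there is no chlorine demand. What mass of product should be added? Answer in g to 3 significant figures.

394 g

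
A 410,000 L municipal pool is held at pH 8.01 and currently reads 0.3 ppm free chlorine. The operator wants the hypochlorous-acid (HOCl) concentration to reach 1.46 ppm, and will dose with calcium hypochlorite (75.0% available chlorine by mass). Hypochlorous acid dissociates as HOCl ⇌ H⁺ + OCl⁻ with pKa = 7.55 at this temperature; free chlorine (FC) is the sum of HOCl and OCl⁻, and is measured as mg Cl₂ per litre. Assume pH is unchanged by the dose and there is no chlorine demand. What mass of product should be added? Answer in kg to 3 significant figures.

[OCl⁻]/[HOCl] = 10^(pH − pKa) = 10^(8.01 − 7.55) = 2.884; fraction as HOCl = 1/(1 + 2.884) = 0.2575.
Free chlorine required for 1.46 ppm HOCl: 1.46 / 0.2575 = 5.671 ppm.
FC to add: 5.671 − 0.3 = 5.371 mg/L as Cl₂.
Cl₂ equivalent: 5.371 mg/L × 410,000 L = 2202 g.
Product at 75.0% available Cl: 2202 / 0.75 = 2936 g.

2.94 kg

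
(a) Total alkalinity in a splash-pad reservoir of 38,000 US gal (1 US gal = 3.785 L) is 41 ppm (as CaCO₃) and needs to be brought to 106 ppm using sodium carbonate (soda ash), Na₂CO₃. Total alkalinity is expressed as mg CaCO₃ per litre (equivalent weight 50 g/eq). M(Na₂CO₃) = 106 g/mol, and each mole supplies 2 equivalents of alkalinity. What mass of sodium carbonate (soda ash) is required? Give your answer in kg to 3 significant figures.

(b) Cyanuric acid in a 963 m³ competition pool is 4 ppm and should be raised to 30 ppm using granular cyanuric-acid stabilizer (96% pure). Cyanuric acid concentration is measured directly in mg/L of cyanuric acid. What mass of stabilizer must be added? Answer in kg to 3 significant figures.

(a) Volume: 38,000 US gal × 3.785 L/gal = 143,830 L.
(a) Alkalinity to add: (106 − 41) = 65 mg/L as CaCO₃ × 143,830 L = 9349 g as CaCO₃.
(a) Equivalents: 9349 g ÷ 50 g/eq = 187 eq.
(a) Each mole of Na₂CO₃ supplies 2 eq, so 187 / 2 = 93.49 mol.
(a) Mass: 93.49 mol × 106 g/mol = 9910 g.

(b) Volume: 963 m³ = 963,000 L.
(b) CYA to add: (30 − 4) = 26 mg/L × 963,000 L = 25,040 g cyanuric acid.
(b) At 96% purity: 25,040 / 0.96 = 26,080 g product.

(a) 9.91 kg; (b) 26.1 kg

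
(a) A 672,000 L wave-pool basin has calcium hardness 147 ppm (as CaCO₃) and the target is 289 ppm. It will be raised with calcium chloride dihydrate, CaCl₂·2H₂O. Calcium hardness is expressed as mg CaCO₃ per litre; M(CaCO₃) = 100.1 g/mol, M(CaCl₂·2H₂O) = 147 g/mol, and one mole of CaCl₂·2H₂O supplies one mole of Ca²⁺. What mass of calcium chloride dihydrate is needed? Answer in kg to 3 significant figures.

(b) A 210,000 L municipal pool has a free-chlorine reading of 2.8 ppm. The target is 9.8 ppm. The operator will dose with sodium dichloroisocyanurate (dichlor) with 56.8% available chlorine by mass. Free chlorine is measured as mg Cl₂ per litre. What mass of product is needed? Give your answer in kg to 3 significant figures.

(a) Hardness to add: (289 − 147) = 142 mg/L as CaCO₃ × 672,000 L = 95,420 g as CaCO₃.
(a) Moles of Ca²⁺ (1 mol Ca²⁺ ≡ 1 mol CaCO₃): 95,420 / 100.1 g/mol = 953.3 mol.
(a) Mass of CaCl₂·2H₂O: 953.3 × 147 = 140,100 g.

(b) Chlorine deficit: 9.8 − 2.8 = 7 ppm = 7 mg/L as Cl₂.
(b) Cl₂ equivalent needed: 7 mg/L × 210,000 L = 1,470,000 mg = 1470 g.
(b) Product at 56.8% available chlorine: 1470 / 0.568 = 2588 g.

(a) 140 kg; (b) 2.59 kg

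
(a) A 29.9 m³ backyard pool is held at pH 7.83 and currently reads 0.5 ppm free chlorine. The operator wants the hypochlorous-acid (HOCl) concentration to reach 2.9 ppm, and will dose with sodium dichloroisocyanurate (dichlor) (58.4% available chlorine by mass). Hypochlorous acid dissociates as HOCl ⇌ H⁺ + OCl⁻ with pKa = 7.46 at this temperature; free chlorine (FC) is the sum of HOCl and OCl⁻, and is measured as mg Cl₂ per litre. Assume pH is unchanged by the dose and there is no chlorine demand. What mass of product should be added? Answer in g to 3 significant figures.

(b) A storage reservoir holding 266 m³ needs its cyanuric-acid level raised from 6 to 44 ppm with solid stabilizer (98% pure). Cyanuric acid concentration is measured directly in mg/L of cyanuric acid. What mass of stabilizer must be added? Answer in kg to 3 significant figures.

(a) Volume: 29.9 m³ = 29,900 L.
(a) [OCl⁻]/[HOCl] = 10^(pH − pKa) = 10^(7.83 − 7.46) = 2.344; fraction as HOCl = 1/(1 + 2.344) = 0.299.
(a) Free chlorine required for 2.9 ppm HOCl: 2.9 / 0.299 = 9.698 ppm.
(a) FC to add: 9.698 − 0.5 = 9.198 mg/L as Cl₂.
(a) Cl₂ equivalent: 9.198 mg/L × 29,900 L = 275 g.
(a) Product at 58.4% available Cl: 275 / 0.584 = 470.9 g.

(b) Volume: 266 m³ = 266,000 L.
(b) CYA to add: (44 − 6) = 38 mg/L × 266,000 L = 10,110 g cyanuric acid.
(b) At 98% purity: 10,110 / 0.98 = 10,310 g product.

(a) 471 g; (b) 10.3 kg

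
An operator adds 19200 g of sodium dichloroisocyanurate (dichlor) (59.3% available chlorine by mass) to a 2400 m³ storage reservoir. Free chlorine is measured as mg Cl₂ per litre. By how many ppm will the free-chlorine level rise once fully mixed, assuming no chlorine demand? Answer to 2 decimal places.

Volume: 2400 m³ = 2,400,000 L.
Available chlorine delivered: 19,200 g × 0.593 = 11,390 g as Cl₂.
Concentration rise: 11,390 g / 2,400,000 L = 4.744 mg/L = 4.74 ppm.

4.74 ppm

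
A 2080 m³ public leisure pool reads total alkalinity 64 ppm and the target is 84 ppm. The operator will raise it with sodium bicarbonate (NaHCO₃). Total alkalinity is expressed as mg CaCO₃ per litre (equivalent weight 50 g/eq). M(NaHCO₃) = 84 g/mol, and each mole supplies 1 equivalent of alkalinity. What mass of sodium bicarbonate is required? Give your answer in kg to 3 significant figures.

Volume: 2080 m³ = 2,080,000 L.
Alkalinity to add: (84 − 64) = 20 mg/L as CaCO₃ × 2,080,000 L = 41,600 g as CaCO₃.
Equivalents: 41,600 g ÷ 50 g/eq = 832 eq.
NaHCO₃ supplies 1 eq per mole → 832 mol.
Mass: 832 mol × 84 g/mol = 69,890 g.

69.9 kg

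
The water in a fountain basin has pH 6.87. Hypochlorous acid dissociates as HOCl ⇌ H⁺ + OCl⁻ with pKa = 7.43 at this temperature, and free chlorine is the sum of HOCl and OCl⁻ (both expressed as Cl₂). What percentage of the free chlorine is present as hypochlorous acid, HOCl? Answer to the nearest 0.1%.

[OCl⁻]/[HOCl] = 10^(pH − pKa) = 10^(6.87 − 7.43) = 10^-0.56 = 0.2754.
Fraction as HOCl = 1 / (1 + 0.2754) = 0.7841.

78.4%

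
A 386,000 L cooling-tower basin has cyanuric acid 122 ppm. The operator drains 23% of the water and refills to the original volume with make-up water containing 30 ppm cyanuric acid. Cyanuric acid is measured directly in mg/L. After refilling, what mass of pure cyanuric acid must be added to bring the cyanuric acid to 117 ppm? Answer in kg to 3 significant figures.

6.24 kg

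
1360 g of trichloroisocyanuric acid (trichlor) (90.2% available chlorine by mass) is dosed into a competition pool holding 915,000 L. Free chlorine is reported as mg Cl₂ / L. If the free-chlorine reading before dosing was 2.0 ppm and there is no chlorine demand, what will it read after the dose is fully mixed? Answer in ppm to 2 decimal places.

Available chlorine delivered: 1360 g × 0.902 = 1227 g as Cl₂.
Concentration rise: 1227 g / 915,000 L = 1.341 mg/L = 1.34 ppm.
Final FC: 2.0 + 1.34 = 3.34 ppm.

3.34 ppm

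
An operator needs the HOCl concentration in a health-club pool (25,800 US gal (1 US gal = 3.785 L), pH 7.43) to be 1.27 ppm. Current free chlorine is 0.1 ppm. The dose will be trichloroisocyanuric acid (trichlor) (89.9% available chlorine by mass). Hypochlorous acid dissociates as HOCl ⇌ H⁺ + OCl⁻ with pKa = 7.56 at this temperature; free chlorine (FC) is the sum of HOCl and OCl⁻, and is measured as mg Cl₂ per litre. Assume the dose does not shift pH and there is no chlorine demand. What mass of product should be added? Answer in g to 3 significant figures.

229 g

Volume: 25,800 US gal × 3.785 L/gal = 97,653 L.
[OCl⁻]/[HOCl] = 10^(pH − pKa) = 10^(7.43 − 7.56) = 0.7413; fraction as HOCl = 1/(1 + 0.7413) = 0.5743.
Free chlorine required for 1.27 ppm HOCl: 1.27 / 0.5743 = 2.211 ppm.
FC to add: 2.211 − 0.1 = 2.111 mg/L as Cl₂.
Cl₂ equivalent: 2.111 mg/L × 97,653 L = 206.2 g.
Product at 89.9% available Cl: 206.2 / 0.899 = 229.4 g.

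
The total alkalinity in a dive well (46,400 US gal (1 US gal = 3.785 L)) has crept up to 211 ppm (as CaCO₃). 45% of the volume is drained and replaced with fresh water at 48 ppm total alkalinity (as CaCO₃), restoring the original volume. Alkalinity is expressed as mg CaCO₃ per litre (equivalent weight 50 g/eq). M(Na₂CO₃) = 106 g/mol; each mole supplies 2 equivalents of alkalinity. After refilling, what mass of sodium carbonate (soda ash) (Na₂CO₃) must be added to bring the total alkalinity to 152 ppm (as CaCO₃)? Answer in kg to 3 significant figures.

Volume: 46,400 US gal × 3.785 L/gal = 175,624 L.
After draining 45% and refilling: 211 × 0.55 + 48 × 0.45 = 137.65 ppm.
Deficit to target: 152 − 137.65 = 14.35 mg/L.
As CaCO₃: 14.35 mg/L × 175,624 L = 2520 g; ÷ 50 g/eq ÷ 2 = 25.2 mol Na₂CO₃.
Mass: 25.2 × 106 = 2671 g.

2.67 kg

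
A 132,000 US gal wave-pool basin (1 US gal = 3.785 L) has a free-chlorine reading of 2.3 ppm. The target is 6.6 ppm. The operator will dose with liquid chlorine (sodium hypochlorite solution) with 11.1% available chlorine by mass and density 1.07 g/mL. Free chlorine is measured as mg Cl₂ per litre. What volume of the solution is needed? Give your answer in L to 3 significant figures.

Volume: 132,000 US gal × 3.785 L/gal = 499,620 L.
Chlorine deficit: 6.6 − 2.3 = 4.3 ppm = 4.3 mg/L as Cl₂.
Cl₂ equivalent needed: 4.3 mg/L × 499,620 L = 2,148,000 mg = 2148 g.
Product at 11.1% available chlorine: 2148 / 0.111 = 19,350 g.
Volume at density 1.07 g/mL: 19,350 g ÷ 1.07 g/mL = 18,090 mL.

18.1 L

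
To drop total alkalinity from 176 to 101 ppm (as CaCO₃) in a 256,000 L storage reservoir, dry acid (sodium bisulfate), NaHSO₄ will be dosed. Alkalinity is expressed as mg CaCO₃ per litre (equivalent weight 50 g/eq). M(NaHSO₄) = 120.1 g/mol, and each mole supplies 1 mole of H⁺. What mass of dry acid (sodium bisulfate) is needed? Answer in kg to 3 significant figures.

46.1 kg

Alkalinity to neutralize: (176 − 101) = 75 mg/L as CaCO₃ × 256,000 L = 19,200 g as CaCO₃.
Equivalents of H⁺ required: 19,200 ÷ 50 g/eq = 384 eq = 384 mol NaHSO₄.
Mass of NaHSO₄: 384 × 120.1 = 46,120 g.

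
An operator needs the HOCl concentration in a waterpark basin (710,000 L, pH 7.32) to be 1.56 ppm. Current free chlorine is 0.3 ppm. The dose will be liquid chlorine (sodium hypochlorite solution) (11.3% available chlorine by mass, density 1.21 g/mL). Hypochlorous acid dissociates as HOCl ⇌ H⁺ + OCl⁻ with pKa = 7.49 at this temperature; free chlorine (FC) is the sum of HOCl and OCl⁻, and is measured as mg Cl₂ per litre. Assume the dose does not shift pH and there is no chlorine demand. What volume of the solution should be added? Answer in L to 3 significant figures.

[OCl⁻]/[HOCl] = 10^(pH − pKa) = 10^(7.32 − 7.49) = 0.6761; fraction as HOCl = 1/(1 + 0.6761) = 0.5966.
Free chlorine required for 1.56 ppm HOCl: 1.56 / 0.5966 = 2.615 ppm.
FC to add: 2.615 − 0.3 = 2.315 mg/L as Cl₂.
Cl₂ equivalent: 2.315 mg/L × 710,000 L = 1643 g.
Product at 11.3% available Cl: 1643 / 0.113 = 14,540 g.
Volume: 14,540 g ÷ 1.21 g/mL = 12,020 mL.

12.0 L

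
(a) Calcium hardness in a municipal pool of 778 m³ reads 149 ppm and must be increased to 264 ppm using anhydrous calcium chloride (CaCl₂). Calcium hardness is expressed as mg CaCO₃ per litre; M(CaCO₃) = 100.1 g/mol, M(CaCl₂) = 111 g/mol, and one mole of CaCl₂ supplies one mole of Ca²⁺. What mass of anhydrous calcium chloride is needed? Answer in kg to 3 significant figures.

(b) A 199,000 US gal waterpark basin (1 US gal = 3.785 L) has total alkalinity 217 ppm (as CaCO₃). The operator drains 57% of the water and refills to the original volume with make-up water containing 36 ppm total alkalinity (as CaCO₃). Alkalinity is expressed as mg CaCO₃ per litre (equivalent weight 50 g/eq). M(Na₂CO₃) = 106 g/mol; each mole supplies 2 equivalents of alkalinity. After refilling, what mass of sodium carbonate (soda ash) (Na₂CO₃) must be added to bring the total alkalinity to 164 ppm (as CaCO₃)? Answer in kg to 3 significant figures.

(a) 99.2 kg; (b) 40.1 kg

(a) Volume: 778 m³ = 778,000 L.
(a) Hardness to add: (264 − 149) = 115 mg/L as CaCO₃ × 778,000 L = 89,470 g as CaCO₃.
(a) Moles of Ca²⁺ (1 mol Ca²⁺ ≡ 1 mol CaCO₃): 89,470 / 100.1 g/mol = 893.8 mol.
(a) Mass of CaCl₂: 893.8 × 111 = 99,210 g.

(b) Volume: 199,000 US gal × 3.785 L/gal = 753,215 L.
(b) After draining 57% and refilling: 217 × 0.43 + 36 × 0.57 = 113.83 ppm.
(b) Deficit to target: 164 − 113.83 = 50.17 mg/L.
(b) As CaCO₃: 50.17 mg/L × 753,215 L = 37,790 g; ÷ 50 g/eq ÷ 2 = 377.9 mol Na₂CO₃.
(b) Mass: 377.9 × 106 = 40,060 g.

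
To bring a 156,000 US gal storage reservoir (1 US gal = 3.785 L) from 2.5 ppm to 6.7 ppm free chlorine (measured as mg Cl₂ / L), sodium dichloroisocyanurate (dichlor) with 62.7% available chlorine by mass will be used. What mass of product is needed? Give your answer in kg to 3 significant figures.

Volume: 156,000 US gal × 3.785 L/gal = 590,460 L.
Chlorine deficit: 6.7 − 2.5 = 4.2 ppm = 4.2 mg/L as Cl₂.
Cl₂ equivalent needed: 4.2 mg/L × 590,460 L = 2,480,000 mg = 2480 g.
Product at 62.7% available chlorine: 2480 / 0.627 = 3955 g.

3.96 kg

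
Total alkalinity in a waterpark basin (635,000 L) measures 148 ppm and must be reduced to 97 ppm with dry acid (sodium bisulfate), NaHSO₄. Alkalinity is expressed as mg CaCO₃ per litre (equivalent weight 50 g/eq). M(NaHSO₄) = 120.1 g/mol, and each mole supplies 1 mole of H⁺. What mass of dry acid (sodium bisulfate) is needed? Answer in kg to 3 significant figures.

77.8 kg

Alkalinity to neutralize: (148 − 97) = 51 mg/L as CaCO₃ × 635,000 L = 32,380 g as CaCO₃.
Equivalents of H⁺ required: 32,380 ÷ 50 g/eq = 647.7 eq = 647.7 mol NaHSO₄.
Mass of NaHSO₄: 647.7 × 120.1 = 77,790 g.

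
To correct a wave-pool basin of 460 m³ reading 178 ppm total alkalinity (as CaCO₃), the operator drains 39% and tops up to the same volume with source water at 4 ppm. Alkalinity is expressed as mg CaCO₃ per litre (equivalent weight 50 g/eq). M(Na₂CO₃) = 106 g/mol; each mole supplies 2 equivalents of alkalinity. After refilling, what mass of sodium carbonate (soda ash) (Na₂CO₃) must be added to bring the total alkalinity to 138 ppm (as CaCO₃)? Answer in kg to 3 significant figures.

13.6 kg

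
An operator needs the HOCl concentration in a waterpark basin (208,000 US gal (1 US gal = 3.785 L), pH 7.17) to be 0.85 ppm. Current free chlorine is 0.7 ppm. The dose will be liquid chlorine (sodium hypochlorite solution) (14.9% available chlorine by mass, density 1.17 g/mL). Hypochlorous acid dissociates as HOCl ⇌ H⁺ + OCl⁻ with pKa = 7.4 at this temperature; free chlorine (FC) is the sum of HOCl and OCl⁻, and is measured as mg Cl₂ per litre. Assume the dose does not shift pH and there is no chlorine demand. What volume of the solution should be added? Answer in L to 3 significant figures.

Volume: 208,000 US gal × 3.785 L/gal = 787,280 L.
[OCl⁻]/[HOCl] = 10^(pH − pKa) = 10^(7.17 − 7.4) = 0.5888; fraction as HOCl = 1/(1 + 0.5888) = 0.6294.
Free chlorine required for 0.85 ppm HOCl: 0.85 / 0.6294 = 1.351 ppm.
FC to add: 1.351 − 0.7 = 0.6505 mg/L as Cl₂.
Cl₂ equivalent: 0.6505 mg/L × 787,280 L = 512.1 g.
Product at 14.9% available Cl: 512.1 / 0.149 = 3437 g.
Volume: 3437 g ÷ 1.17 g/mL = 2938 mL.

2.94 L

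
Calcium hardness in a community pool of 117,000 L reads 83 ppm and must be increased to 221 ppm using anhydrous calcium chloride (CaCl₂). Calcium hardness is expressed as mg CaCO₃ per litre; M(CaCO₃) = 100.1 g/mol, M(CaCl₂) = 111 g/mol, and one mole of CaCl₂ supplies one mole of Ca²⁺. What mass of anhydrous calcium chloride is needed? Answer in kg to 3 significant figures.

17.9 kg

Hardness to add: (221 − 83) = 138 mg/L as CaCO₃ × 117,000 L = 16,150 g as CaCO₃.
Moles of Ca²⁺ (1 mol Ca²⁺ ≡ 1 mol CaCO₃): 16,150 / 100.1 g/mol = 161.3 mol.
Mass of CaCl₂: 161.3 × 111 = 17,900 g.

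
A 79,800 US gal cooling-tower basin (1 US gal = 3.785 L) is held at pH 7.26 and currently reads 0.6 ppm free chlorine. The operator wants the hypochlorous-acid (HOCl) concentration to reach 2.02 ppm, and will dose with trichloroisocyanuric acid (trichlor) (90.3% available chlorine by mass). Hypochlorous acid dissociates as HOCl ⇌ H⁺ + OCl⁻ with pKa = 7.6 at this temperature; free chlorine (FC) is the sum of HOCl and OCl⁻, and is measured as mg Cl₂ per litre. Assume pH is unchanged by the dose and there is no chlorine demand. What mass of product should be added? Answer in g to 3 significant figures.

784 g

Volume: 79,800 US gal × 3.785 L/gal = 302,043 L.
[OCl⁻]/[HOCl] = 10^(pH − pKa) = 10^(7.26 − 7.6) = 0.4571; fraction as HOCl = 1/(1 + 0.4571) = 0.6863.
Free chlorine required for 2.02 ppm HOCl: 2.02 / 0.6863 = 2.943 ppm.
FC to add: 2.943 − 0.6 = 2.343 mg/L as Cl₂.
Cl₂ equivalent: 2.343 mg/L × 302,043 L = 707.8 g.
Product at 90.3% available Cl: 707.8 / 0.903 = 783.8 g.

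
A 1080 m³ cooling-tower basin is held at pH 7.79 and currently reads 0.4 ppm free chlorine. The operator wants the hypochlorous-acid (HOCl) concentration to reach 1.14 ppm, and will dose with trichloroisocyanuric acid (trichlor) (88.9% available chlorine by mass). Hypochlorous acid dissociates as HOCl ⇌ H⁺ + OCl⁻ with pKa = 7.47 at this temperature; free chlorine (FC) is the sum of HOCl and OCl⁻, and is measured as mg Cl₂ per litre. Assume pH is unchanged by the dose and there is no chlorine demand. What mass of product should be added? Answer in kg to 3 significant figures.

3.79 kg

Volume: 1080 m³ = 1,080,000 L.
[OCl⁻]/[HOCl] = 10^(pH − pKa) = 10^(7.79 − 7.47) = 2.089; fraction as HOCl = 1/(1 + 2.089) = 0.3237.
Free chlorine required for 1.14 ppm HOCl: 1.14 / 0.3237 = 3.522 ppm.
FC to add: 3.522 − 0.4 = 3.122 mg/L as Cl₂.
Cl₂ equivalent: 3.122 mg/L × 1,080,000 L = 3372 g.
Product at 88.9% available Cl: 3372 / 0.889 = 3793 g.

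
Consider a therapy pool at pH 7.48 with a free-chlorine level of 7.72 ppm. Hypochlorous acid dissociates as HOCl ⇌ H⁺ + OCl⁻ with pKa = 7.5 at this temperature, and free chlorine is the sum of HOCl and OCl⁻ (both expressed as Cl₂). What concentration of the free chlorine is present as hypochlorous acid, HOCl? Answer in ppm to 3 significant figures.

3.95 ppm

[OCl⁻]/[HOCl] = 10^(pH − pKa) = 10^(7.48 − 7.5) = 10^-0.02 = 0.955.
Fraction as HOCl = 1 / (1 + 0.955) = 0.5115.
HOCl = 0.5115 × 7.72 ppm = 3.949 ppm.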